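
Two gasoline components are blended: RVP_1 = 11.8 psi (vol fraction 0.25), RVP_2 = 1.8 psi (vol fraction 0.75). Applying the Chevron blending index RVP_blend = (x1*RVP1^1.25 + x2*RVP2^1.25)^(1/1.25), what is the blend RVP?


Chevron index: RVP_blend = (sum xi*RVPi^1.25)^(1/1.25)
RVP^1.25 terms: 0.25 * 11.8^1.25 + 0.75 * 1.8^1.25 = 7.03124
RVP_blend = 7.03124^(1/1.25) = 4.760

4.760 psi


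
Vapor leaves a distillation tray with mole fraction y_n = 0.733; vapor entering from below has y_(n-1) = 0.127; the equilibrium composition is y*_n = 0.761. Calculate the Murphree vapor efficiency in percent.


Murphree vapor efficiency: EMV = (y_n - y_(n-1)) / (y*_n - y_(n-1)) * 100
EMV = (0.733 - 0.127) / (0.761 - 0.127) * 100 = 0.606 / 0.634 * 100 = 95.58

95.58 %


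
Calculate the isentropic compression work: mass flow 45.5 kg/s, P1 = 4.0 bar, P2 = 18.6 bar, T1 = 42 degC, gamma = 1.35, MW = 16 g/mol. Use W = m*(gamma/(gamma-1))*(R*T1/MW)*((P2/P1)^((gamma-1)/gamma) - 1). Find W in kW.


Isentropic work: W = m*(gamma/(gamma-1))*(R*T1/MW)*((P2/P1)^((gamma-1)/gamma) - 1)
T1 = 42 + 273.15 = 315.15 K
Pressure ratio = 18.6 / 4.0 = 4.65
Exponent = (1.35 - 1)/1.35 = 0.259259
(P2/P1)^exp - 1 = 4.65^0.259259 - 1 = 0.489509
W = 45.5 * 1.35 / 0.35 * 8.314 * 315.15 / 16 * 0.489509 = 14070

14070 kW


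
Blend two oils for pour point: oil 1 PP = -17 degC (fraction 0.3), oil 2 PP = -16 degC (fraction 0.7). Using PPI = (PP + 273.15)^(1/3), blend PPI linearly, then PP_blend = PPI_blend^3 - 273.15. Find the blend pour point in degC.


PPI_1 = (-17 + 273.15)^(1/3) = 6.350844
PPI_2 = (-16 + 273.15)^(1/3) = 6.359098
PPI_blend = 0.3 * 6.350844 + 0.7 * 6.359098 = 6.356622
PP_blend = 6.356622^3 - 273.15 = 256.8498 - 273.15 = -16.3

-16.3 degC


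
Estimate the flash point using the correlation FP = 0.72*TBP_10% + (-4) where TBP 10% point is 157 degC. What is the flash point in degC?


FP = 0.72 * 157 + (-4) = 109.04

109.04 degC


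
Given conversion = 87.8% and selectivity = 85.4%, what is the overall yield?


Overall yield = conversion (%) * selectivity (%) / 100
Conversion = 87.8%, Selectivity = 85.4%
Y = 87.8 * 85.4 / 100
= 74.9812 %

74.9812 %


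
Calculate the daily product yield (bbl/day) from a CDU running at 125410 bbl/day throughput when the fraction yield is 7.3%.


Crude throughput = 125410 bbl/day
Fraction yield = 7.3%
yield = throughput * fraction / 100
yield = 125410 * 7.3 / 100 = 9154.93

9154.93 bbl/day


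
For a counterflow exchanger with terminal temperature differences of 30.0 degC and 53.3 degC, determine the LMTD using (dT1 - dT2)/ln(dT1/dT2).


LMTD = (dT1 - dT2) / ln(dT1/dT2)
= (30.0 - 53.3) / ln(30.0 / 53.3) = -23.3 / -0.574739 = 40.54

40.54 degC


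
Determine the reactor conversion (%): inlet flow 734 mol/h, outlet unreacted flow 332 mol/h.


X = (F_in - F_out) / F_in * 100
Moles reacted = 734 - 332 = 402
X = 402 / 734 * 100
= 0.5477 * 100
= 54.77 %

54.77 %


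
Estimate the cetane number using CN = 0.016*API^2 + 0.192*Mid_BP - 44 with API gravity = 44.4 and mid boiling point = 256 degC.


CN = 0.016 * 44.4^2 + 0.192 * 256 - 44
CN = 31.54176 + 49.152 - 44 = 36.69376

36.69376


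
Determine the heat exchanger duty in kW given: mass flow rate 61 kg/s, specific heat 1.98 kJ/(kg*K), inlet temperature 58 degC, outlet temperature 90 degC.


Q = m_dot * cp * delta_T
delta_T = 90 - 58 = 32 K
Q = 61 * 1.98 * 32
= 120.78 * 32
= 3864.96 kW

3864.96 kW


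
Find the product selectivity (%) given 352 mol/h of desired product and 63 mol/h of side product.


Selectivity = desired / (desired + undesired) * 100
Total products = 352 + 63 = 415 mol/h
S = 352 / 415 * 100
= 0.8482 * 100
= 84.82 %

84.82 %


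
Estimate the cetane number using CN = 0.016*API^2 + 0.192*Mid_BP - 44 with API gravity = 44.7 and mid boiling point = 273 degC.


CN = 0.016 * 44.7^2 + 0.192 * 273 - 44
CN = 31.96944 + 52.416 - 44 = 40.38544

40.38544


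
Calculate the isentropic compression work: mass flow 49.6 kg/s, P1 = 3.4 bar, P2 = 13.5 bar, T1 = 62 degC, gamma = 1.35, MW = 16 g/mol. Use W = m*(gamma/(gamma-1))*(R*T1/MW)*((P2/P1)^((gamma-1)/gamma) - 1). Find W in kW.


Isentropic work: W = m*(gamma/(gamma-1))*(R*T1/MW)*((P2/P1)^((gamma-1)/gamma) - 1)
T1 = 62 + 273.15 = 335.15 K
Pressure ratio = 13.5 / 3.4 = 3.97059
Exponent = (1.35 - 1)/1.35 = 0.259259
(P2/P1)^exp - 1 = 3.97059^0.259259 - 1 = 0.429745
W = 49.6 * 1.35 / 0.35 * 8.314 * 335.15 / 16 * 0.429745 = 14320

14320 kW


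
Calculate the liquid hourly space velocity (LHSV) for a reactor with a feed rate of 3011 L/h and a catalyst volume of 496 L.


LHSV = volumetric feed rate / catalyst volume
= 3011 L/h / 496 L
= 6.071 h^-1

6.071 h^-1


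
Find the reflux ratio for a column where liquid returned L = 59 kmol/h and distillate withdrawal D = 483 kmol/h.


Reflux ratio definition: R = L / D (liquid returned / distillate withdrawn)
L = 59 kmol/h, D = 483 kmol/h
R = 59 / 483 = 0.1222

0.1222


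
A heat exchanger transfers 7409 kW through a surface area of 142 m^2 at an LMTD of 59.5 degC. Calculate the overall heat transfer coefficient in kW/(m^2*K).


From Q = U*A*LMTD, U = Q / (A * LMTD)
U = 7409 / (142 * 59.5) = 7409 / 8449 = 0.8769

0.8769 kW/(m^2*K)


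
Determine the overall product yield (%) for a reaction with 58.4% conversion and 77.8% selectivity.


Overall yield = conversion (%) * selectivity (%) / 100
Conversion = 58.4%, Selectivity = 77.8%
Y = 58.4 * 77.8 / 100
= 45.4352 %

45.4352 %


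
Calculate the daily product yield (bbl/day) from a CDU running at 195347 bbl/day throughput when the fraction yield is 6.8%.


Crude throughput = 195347 bbl/day
Fraction yield = 6.8%
yield = throughput * fraction / 100
yield = 195347 * 6.8 / 100 = 13283.596

13283.596 bbl/day


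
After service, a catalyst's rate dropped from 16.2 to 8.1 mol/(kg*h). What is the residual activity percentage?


Activity (%) = (rate_used / rate_fresh) * 100
rate_used = 8.1, rate_fresh = 16.2
= (8.1 / 16.2) * 100
= 0.5000 * 100 = 50.00

50.00 %


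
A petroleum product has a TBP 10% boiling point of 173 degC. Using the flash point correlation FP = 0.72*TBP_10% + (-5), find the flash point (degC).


FP = 0.72 * 173 + (-5) = 119.56

119.56 degC


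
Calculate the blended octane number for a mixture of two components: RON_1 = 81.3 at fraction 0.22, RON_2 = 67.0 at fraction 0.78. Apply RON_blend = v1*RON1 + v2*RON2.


Linear blending: RON_blend = sum(vi * RONi)
Contribution 1: 0.22 * 81.3 = 17.886
Contribution 2: 0.78 * 67.0 = 52.26
RON_blend = 17.886 + 52.26 = 70.146

70.146


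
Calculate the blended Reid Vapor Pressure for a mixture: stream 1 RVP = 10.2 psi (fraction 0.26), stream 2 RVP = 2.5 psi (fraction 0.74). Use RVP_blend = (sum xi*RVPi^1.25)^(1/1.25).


Chevron index: RVP_blend = (sum xi*RVPi^1.25)^(1/1.25)
RVP^1.25 terms: 0.26 * 10.2^1.25 + 0.74 * 2.5^1.25 = 7.06565
RVP_blend = 7.06565^(1/1.25) = 4.779

4.779 psi


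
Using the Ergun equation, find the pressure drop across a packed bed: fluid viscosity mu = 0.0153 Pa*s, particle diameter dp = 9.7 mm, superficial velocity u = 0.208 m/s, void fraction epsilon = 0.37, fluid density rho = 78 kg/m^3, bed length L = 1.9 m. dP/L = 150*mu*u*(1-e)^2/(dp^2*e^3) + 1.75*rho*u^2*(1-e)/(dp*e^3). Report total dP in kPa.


dp = 9.7 mm = 0.0097 m
Viscous term = 150*0.0153*0.208*(1-0.37)^2 / (0.0097^2*0.37^3) = 39753.8
Inertial term = 1.75*78*0.208^2*(1-0.37) / (0.0097*0.37^3) = 7572.22
dP/L = 39753.8 + 7572.22 = 47326 Pa/m
dP = 47326 * 1.9 / 1000 = 89.92 kPa

89.92 kPa


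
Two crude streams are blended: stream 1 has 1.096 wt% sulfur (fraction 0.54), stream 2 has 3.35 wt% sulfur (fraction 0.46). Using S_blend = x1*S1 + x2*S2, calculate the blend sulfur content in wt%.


Linear sulfur blending: S_blend = x1*S1 + x2*S2
Contribution 1: 0.54 * 1.096 = 0.59184 wt%
Contribution 2: 0.46 * 3.35 = 1.541 wt%
S_blend = 0.59184 + 1.541 = 2.13284

2.13284 wt%


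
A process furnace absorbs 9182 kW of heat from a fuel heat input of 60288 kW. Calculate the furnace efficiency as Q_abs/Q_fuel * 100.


Furnace efficiency = Q_absorbed / Q_fuel * 100
= 9182 / 60288 * 100 = 15.23

15.23 %


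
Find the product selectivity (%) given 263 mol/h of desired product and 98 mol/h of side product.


Selectivity = desired / (desired + undesired) * 100
Total products = 263 + 98 = 361 mol/h
S = 263 / 361 * 100
= 0.7285 * 100
= 72.85 %

72.85 %


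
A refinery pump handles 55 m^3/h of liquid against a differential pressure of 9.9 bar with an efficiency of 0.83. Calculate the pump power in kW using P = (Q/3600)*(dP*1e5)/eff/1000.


Q = 55 / 3600 = 0.0152778 m^3/s
P = 0.0152778 * (9.9 * 1e5) / 0.83 / 1000 = 18.22

18.22 kW


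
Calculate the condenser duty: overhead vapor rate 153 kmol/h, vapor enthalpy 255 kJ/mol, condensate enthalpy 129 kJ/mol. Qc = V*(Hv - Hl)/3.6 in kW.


Qc = 153 * (255 - 129) / 3.6 = 153 * 126 / 3.6 = 5355

5355 kW


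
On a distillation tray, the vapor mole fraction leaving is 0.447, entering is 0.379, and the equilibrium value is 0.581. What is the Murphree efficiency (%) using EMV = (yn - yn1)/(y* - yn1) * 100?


Murphree vapor efficiency: EMV = (y_n - y_(n-1)) / (y*_n - y_(n-1)) * 100
EMV = (0.447 - 0.379) / (0.581 - 0.379) * 100 = 0.068 / 0.202 * 100 = 33.66

33.66 %


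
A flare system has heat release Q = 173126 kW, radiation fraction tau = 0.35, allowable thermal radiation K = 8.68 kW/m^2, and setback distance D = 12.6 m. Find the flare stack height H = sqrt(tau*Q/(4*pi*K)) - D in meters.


tau*Q/(4*pi*K) = 0.35 * 173126 / (4 * pi * 8.68) = 555.521
sqrt(555.521) = 23.5695
H = 23.5695 - 12.6 = 10.97

10.97 m


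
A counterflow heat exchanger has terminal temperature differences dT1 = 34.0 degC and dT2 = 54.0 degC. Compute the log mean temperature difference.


LMTD = (dT1 - dT2) / ln(dT1/dT2)
= (34.0 - 54.0) / ln(34.0 / 54.0) = -20 / -0.462624 = 43.23

43.23 degC


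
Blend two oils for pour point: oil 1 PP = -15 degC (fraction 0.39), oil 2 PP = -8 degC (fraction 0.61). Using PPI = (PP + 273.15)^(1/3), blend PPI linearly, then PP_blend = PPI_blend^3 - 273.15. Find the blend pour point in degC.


PPI_1 = (-15 + 273.15)^(1/3) = 6.36733
PPI_2 = (-8 + 273.15)^(1/3) = 6.42437
PPI_blend = 0.39 * 6.36733 + 0.61 * 6.42437 = 6.402124
PP_blend = 6.402124^3 - 273.15 = 262.4051 - 273.15 = -10.74

-10.74 degC


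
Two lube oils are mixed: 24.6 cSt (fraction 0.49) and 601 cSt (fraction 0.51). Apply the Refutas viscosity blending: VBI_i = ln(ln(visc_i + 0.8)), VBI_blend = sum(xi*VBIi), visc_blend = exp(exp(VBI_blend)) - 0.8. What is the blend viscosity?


Refutas method: VBN_i = 14.534*ln(ln(visc_i + 0.8)) + 10.975, blended linearly by mass fraction; since VBN is linear in VBI_i = ln(ln(visc_i + 0.8)) and the fractions sum to 1, blend VBI directly: visc = exp(exp(VBI_blend)) - 0.8
VBI_1 = ln(ln(24.6 + 0.8)) = 1.17395
VBI_2 = ln(ln(601 + 0.8)) = 1.85629
VBI_blend = 0.49 * 1.17395 + 0.51 * 1.85629 = 1.52194
visc_blend = exp(exp(1.52194)) - 0.8 = 96.82

96.82 cSt


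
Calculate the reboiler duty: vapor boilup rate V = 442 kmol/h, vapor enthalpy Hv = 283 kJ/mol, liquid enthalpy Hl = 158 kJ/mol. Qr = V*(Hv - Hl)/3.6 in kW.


Qr = 442 * (283 - 158) / 3.6 = 442 * 125 / 3.6 = 15350

15350 kW


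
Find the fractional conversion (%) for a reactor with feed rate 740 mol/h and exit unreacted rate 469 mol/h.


X = (F_in - F_out) / F_in * 100
Moles reacted = 740 - 469 = 271
X = 271 / 740 * 100
= 0.3662 * 100
= 36.62 %

36.62 %


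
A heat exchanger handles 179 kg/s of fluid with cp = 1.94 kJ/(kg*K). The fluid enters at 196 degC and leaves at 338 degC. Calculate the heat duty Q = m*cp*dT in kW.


Q = m_dot * cp * delta_T
delta_T = 338 - 196 = 142 K
Q = 179 * 1.94 * 142
= 347.26 * 142
= 49310.92 kW

49310.92 kW


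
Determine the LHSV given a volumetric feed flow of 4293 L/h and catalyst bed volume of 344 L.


LHSV = volumetric feed rate / catalyst volume
= 4293 L/h / 344 L
= 12.48 h^-1

12.48 h^-1


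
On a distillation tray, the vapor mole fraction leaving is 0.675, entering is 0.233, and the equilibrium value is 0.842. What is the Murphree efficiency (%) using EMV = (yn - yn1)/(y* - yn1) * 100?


Murphree vapor efficiency: EMV = (y_n - y_(n-1)) / (y*_n - y_(n-1)) * 100
EMV = (0.675 - 0.233) / (0.842 - 0.233) * 100 = 0.442 / 0.609 * 100 = 72.58

72.58 %


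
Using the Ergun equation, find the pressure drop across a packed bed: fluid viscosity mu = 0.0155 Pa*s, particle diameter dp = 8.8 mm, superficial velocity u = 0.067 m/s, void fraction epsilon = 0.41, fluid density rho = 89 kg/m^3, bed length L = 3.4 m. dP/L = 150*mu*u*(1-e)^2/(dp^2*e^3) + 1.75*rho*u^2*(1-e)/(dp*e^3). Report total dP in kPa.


dp = 8.8 mm = 0.0088 m
Viscous term = 150*0.0155*0.067*(1-0.41)^2 / (0.0088^2*0.41^3) = 10159.8
Inertial term = 1.75*89*0.067^2*(1-0.41) / (0.0088*0.41^3) = 680.135
dP/L = 10159.8 + 680.135 = 10839.9 Pa/m
dP = 10839.9 * 3.4 / 1000 = 36.86 kPa

36.86 kPa


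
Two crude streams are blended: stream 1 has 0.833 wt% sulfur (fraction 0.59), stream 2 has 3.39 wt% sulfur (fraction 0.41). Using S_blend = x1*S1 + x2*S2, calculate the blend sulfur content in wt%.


Linear sulfur blending: S_blend = x1*S1 + x2*S2
Contribution 1: 0.59 * 0.833 = 0.49147 wt%
Contribution 2: 0.41 * 3.39 = 1.3899 wt%
S_blend = 0.49147 + 1.3899 = 1.88137

1.88137 wt%


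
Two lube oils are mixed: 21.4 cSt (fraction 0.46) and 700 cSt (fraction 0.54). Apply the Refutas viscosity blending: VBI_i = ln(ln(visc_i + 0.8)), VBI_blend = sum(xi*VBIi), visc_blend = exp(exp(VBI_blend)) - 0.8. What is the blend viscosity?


Refutas method: VBN_i = 14.534*ln(ln(visc_i + 0.8)) + 10.975, blended linearly by mass fraction; since VBN is linear in VBI_i = ln(ln(visc_i + 0.8)) and the fractions sum to 1, blend VBI directly: visc = exp(exp(VBI_blend)) - 0.8
VBI_1 = ln(ln(21.4 + 0.8)) = 1.13143
VBI_2 = ln(ln(700 + 0.8)) = 1.8798
VBI_blend = 0.46 * 1.13143 + 0.54 * 1.8798 = 1.53555
visc_blend = exp(exp(1.53555)) - 0.8 = 103.1

103.1 cSt


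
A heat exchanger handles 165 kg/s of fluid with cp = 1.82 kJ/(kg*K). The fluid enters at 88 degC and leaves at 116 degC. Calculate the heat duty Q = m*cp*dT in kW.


Q = m_dot * cp * delta_T
delta_T = 116 - 88 = 28 K
Q = 165 * 1.82 * 28
= 300.3 * 28
= 8408.4 kW

8408.4 kW


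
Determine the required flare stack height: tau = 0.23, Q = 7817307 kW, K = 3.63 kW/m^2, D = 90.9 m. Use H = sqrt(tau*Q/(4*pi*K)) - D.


tau*Q/(4*pi*K) = 0.23 * 7817307 / (4 * pi * 3.63) = 39415.6
sqrt(39415.6) = 198.534
H = 198.534 - 90.9 = 107.6

107.6 m


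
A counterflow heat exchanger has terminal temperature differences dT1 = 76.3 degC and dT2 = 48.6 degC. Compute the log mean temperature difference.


LMTD = (dT1 - dT2) / ln(dT1/dT2)
= (76.3 - 48.6) / ln(76.3 / 48.6) = 27.7 / 0.451049 = 61.41

61.41 degC


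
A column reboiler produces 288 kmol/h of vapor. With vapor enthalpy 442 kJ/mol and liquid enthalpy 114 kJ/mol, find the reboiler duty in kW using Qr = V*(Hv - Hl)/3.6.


Qr = 288 * (442 - 114) / 3.6 = 288 * 328 / 3.6 = 26240

26240 kW


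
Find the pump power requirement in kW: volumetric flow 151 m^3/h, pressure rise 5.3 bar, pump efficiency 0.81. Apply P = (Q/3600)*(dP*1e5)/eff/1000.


Q = 151 / 3600 = 0.0419444 m^3/s
P = 0.0419444 * (5.3 * 1e5) / 0.81 / 1000 = 27.45

27.45 kW


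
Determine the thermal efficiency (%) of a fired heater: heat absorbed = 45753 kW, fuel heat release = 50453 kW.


Furnace efficiency = Q_absorbed / Q_fuel * 100
= 45753 / 50453 * 100 = 90.68

90.68 %


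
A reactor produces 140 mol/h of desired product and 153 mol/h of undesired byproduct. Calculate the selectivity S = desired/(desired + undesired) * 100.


Selectivity = desired / (desired + undesired) * 100
Total products = 140 + 153 = 293 mol/h
S = 140 / 293 * 100
= 0.4778 * 100
= 47.78 %

47.78 %


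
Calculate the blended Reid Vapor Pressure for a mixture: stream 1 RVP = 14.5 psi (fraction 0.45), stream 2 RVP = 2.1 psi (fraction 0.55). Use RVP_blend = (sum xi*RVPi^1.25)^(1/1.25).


Chevron index: RVP_blend = (sum xi*RVPi^1.25)^(1/1.25)
RVP^1.25 terms: 0.45 * 14.5^1.25 + 0.55 * 2.1^1.25 = 14.1231
RVP_blend = 14.1231^(1/1.25) = 8.317

8.317 psi


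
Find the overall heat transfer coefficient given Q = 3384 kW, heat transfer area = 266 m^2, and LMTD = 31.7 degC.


From Q = U*A*LMTD, U = Q / (A * LMTD)
U = 3384 / (266 * 31.7) = 3384 / 8432.2 = 0.4013

0.4013 kW/(m^2*K)


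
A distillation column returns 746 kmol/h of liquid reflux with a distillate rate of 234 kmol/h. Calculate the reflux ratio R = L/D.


Reflux ratio definition: R = L / D (liquid returned / distillate withdrawn)
L = 746 kmol/h, D = 234 kmol/h
R = 746 / 234 = 3.188

3.188


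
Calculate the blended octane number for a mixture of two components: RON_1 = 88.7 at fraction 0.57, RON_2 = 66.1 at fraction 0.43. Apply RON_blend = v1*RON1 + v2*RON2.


Linear blending: RON_blend = sum(vi * RONi)
Contribution 1: 0.57 * 88.7 = 50.559
Contribution 2: 0.43 * 66.1 = 28.423
RON_blend = 50.559 + 28.423 = 78.982

78.982


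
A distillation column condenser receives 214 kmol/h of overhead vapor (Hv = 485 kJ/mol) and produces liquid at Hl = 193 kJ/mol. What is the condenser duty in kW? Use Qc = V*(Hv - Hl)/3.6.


Qc = 214 * (485 - 193) / 3.6 = 214 * 292 / 3.6 = 17360

17360 kW


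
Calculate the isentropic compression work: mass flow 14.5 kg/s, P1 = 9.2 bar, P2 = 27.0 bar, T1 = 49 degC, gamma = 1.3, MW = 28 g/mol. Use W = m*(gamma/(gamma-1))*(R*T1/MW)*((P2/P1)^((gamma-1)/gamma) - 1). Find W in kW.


Isentropic work: W = m*(gamma/(gamma-1))*(R*T1/MW)*((P2/P1)^((gamma-1)/gamma) - 1)
T1 = 49 + 273.15 = 322.15 K
Pressure ratio = 27.0 / 9.2 = 2.93478
Exponent = (1.3 - 1)/1.3 = 0.230769
(P2/P1)^exp - 1 = 2.93478^0.230769 - 1 = 0.282041
W = 14.5 * 1.3 / 0.3 * 8.314 * 322.15 / 28 * 0.282041 = 1695

1695 kW


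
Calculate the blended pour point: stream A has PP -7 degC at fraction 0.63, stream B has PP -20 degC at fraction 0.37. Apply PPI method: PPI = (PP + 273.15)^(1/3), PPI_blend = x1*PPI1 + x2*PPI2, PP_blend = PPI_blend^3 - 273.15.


PPI_1 = (-7 + 273.15)^(1/3) = 6.432436
PPI_2 = (-20 + 273.15)^(1/3) = 6.325953
PPI_blend = 0.63 * 6.432436 + 0.37 * 6.325953 = 6.393037
PP_blend = 6.393037^3 - 273.15 = 261.2893 - 273.15 = -11.86

-11.86 degC


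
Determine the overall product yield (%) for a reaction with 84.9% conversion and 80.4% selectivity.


Overall yield = conversion (%) * selectivity (%) / 100
Conversion = 84.9%, Selectivity = 80.4%
Y = 84.9 * 80.4 / 100
= 68.2596 %

68.2596 %


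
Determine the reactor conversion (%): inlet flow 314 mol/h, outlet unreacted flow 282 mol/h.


X = (F_in - F_out) / F_in * 100
Moles reacted = 314 - 282 = 32
X = 32 / 314 * 100
= 0.1019 * 100
= 10.19 %

10.19 %


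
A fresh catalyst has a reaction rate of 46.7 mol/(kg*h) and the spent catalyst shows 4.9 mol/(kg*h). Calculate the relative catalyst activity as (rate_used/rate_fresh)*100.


Activity (%) = (rate_used / rate_fresh) * 100
rate_used = 4.9, rate_fresh = 46.7
= (4.9 / 46.7) * 100
= 0.1049 * 100 = 10.49

10.49 %


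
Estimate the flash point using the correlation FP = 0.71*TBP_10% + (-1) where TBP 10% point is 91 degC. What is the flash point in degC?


FP = 0.71 * 91 + (-1) = 63.61

63.61 degC


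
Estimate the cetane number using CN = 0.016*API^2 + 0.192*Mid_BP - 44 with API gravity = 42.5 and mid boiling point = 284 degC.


CN = 0.016 * 42.5^2 + 0.192 * 284 - 44
CN = 28.9 + 54.528 - 44 = 39.428

39.428


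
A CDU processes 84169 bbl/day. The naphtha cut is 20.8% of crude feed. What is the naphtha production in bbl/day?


Crude throughput = 84169 bbl/day
Fraction yield = 20.8%
yield = throughput * fraction / 100
yield = 84169 * 20.8 / 100 = 17507.152

17507.152 bbl/day


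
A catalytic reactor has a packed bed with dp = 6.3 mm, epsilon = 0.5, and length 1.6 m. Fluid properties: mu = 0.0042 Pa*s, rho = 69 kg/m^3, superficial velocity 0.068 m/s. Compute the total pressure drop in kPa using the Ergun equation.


dp = 6.3 mm = 0.0063 m
Viscous term = 150*0.0042*0.068*(1-0.5)^2 / (0.0063^2*0.5^3) = 2158.73
Inertial term = 1.75*69*0.068^2*(1-0.5) / (0.0063*0.5^3) = 354.507
dP/L = 2158.73 + 354.507 = 2513.24 Pa/m
dP = 2513.24 * 1.6 / 1000 = 4.021 kPa

4.021 kPa


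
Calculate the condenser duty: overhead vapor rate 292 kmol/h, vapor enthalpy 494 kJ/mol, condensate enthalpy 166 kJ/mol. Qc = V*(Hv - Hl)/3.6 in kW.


Qc = 292 * (494 - 166) / 3.6 = 292 * 328 / 3.6 = 26600

26600 kW


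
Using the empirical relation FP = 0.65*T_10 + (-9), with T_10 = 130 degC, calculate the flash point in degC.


FP = 0.65 * 130 + (-9) = 75.5

75.5 degC


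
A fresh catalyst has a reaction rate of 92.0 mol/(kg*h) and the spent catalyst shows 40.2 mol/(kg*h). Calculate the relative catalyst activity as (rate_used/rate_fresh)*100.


Activity (%) = (rate_used / rate_fresh) * 100
rate_used = 40.2, rate_fresh = 92.0
= (40.2 / 92.0) * 100
= 0.4370 * 100 = 43.70

43.70 %


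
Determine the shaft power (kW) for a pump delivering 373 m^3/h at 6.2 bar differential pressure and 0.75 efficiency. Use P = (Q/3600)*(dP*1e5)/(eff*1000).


Q = 373 / 3600 = 0.103611 m^3/s
P = 0.103611 * (6.2 * 1e5) / 0.75 / 1000 = 85.65

85.65 kW


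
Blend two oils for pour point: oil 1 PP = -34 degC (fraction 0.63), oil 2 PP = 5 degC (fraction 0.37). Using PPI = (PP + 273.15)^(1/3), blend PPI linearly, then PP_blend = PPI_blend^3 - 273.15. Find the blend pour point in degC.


PPI_1 = (-34 + 273.15)^(1/3) = 6.20712
PPI_2 = (5 + 273.15)^(1/3) = 6.527693
PPI_blend = 0.63 * 6.20712 + 0.37 * 6.527693 = 6.325732
PP_blend = 6.325732^3 - 273.15 = 253.1234 - 273.15 = -20.03

-20.03 degC


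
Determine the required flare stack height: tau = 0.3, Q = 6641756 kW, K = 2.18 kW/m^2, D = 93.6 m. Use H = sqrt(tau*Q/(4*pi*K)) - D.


tau*Q/(4*pi*K) = 0.3 * 6641756 / (4 * pi * 2.18) = 72734.1
sqrt(72734.1) = 269.693
H = 269.693 - 93.6 = 176.1

176.1 m


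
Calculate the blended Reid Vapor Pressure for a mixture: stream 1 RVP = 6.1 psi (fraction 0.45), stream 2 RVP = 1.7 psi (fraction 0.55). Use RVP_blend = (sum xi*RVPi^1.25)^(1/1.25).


Chevron index: RVP_blend = (sum xi*RVPi^1.25)^(1/1.25)
RVP^1.25 terms: 0.45 * 6.1^1.25 + 0.55 * 1.7^1.25 = 5.38158
RVP_blend = 5.38158^(1/1.25) = 3.844

3.844 psi


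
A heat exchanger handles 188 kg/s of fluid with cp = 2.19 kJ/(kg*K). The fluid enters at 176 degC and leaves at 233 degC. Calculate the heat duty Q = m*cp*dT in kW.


Q = m_dot * cp * delta_T
delta_T = 233 - 176 = 57 K
Q = 188 * 2.19 * 57
= 411.72 * 57
= 23468.04 kW

23468.04 kW


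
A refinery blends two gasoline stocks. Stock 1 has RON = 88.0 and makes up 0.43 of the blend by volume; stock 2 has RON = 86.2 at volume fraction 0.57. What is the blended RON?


Linear blending: RON_blend = sum(vi * RONi)
Contribution 1: 0.43 * 88.0 = 37.84
Contribution 2: 0.57 * 86.2 = 49.134
RON_blend = 37.84 + 49.134 = 86.974

86.974


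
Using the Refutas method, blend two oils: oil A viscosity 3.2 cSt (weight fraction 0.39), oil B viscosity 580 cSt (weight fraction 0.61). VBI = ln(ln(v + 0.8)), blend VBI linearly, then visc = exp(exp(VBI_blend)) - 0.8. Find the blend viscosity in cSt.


Refutas method: VBN_i = 14.534*ln(ln(visc_i + 0.8)) + 10.975, blended linearly by mass fraction; since VBN is linear in VBI_i = ln(ln(visc_i + 0.8)) and the fractions sum to 1, blend VBI directly: visc = exp(exp(VBI_blend)) - 0.8
VBI_1 = ln(ln(3.2 + 0.8)) = 0.326634
VBI_2 = ln(ln(580 + 0.8)) = 1.85072
VBI_blend = 0.39 * 0.326634 + 0.61 * 1.85072 = 1.25633
visc_blend = exp(exp(1.25633)) - 0.8 = 32.73

32.73 cSt


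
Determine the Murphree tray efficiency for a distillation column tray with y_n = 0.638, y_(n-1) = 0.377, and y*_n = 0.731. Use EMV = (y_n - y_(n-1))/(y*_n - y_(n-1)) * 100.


Murphree vapor efficiency: EMV = (y_n - y_(n-1)) / (y*_n - y_(n-1)) * 100
EMV = (0.638 - 0.377) / (0.731 - 0.377) * 100 = 0.261 / 0.354 * 100 = 73.73

73.73 %


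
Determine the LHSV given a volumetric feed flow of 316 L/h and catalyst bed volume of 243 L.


LHSV = volumetric feed rate / catalyst volume
= 316 L/h / 243 L
= 1.300 h^-1

1.300 h^-1


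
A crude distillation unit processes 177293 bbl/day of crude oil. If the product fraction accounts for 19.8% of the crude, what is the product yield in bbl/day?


Crude throughput = 177293 bbl/day
Fraction yield = 19.8%
yield = throughput * fraction / 100
yield = 177293 * 19.8 / 100 = 35104.014

35104.014 bbl/day


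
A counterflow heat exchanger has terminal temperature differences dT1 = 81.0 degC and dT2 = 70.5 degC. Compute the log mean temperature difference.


LMTD = (dT1 - dT2) / ln(dT1/dT2)
= (81.0 - 70.5) / ln(81.0 / 70.5) = 10.5 / 0.138836 = 75.63

75.63 degC


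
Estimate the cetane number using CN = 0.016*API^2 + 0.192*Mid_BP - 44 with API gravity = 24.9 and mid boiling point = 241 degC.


CN = 0.016 * 24.9^2 + 0.192 * 241 - 44
CN = 9.92016 + 46.272 - 44 = 12.19216

12.19216


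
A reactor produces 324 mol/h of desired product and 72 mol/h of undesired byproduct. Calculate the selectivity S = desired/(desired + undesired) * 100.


Selectivity = desired / (desired + undesired) * 100
Total products = 324 + 72 = 396 mol/h
S = 324 / 396 * 100
= 0.8182 * 100
= 81.82 %

81.82 %


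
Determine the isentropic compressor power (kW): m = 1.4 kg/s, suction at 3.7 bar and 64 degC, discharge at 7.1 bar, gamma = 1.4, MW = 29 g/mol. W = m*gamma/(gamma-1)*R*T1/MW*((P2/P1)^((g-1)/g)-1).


Isentropic work: W = m*(gamma/(gamma-1))*(R*T1/MW)*((P2/P1)^((gamma-1)/gamma) - 1)
T1 = 64 + 273.15 = 337.15 K
Pressure ratio = 7.1 / 3.7 = 1.91892
Exponent = (1.4 - 1)/1.4 = 0.285714
(P2/P1)^exp - 1 = 1.91892^0.285714 - 1 = 0.204684
W = 1.4 * 1.4 / 0.4 * 8.314 * 337.15 / 29 * 0.204684 = 96.94

96.94 kW


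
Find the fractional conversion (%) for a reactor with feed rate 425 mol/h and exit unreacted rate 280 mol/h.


X = (F_in - F_out) / F_in * 100
Moles reacted = 425 - 280 = 145
X = 145 / 425 * 100
= 0.3412 * 100
= 34.12 %

34.12 %


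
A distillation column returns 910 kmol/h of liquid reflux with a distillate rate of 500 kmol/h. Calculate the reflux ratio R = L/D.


Reflux ratio definition: R = L / D (liquid returned / distillate withdrawn)
L = 910 kmol/h, D = 500 kmol/h
R = 910 / 500 = 1.820

1.820


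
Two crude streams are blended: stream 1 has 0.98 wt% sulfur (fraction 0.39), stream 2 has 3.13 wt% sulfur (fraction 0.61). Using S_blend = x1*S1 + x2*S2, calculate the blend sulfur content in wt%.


Linear sulfur blending: S_blend = x1*S1 + x2*S2
Contribution 1: 0.39 * 0.98 = 0.3822 wt%
Contribution 2: 0.61 * 3.13 = 1.9093 wt%
S_blend = 0.3822 + 1.9093 = 2.2915

2.2915 wt%


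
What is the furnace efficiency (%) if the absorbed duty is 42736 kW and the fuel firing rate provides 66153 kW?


Furnace efficiency = Q_absorbed / Q_fuel * 100
= 42736 / 66153 * 100 = 64.60

64.60 %


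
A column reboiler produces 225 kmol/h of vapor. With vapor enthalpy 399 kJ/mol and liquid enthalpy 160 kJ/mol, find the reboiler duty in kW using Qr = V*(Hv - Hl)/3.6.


Qr = 225 * (399 - 160) / 3.6 = 225 * 239 / 3.6 = 14940

14940 kW


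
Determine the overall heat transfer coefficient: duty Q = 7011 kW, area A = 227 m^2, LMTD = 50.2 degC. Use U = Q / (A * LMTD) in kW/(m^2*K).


From Q = U*A*LMTD, U = Q / (A * LMTD)
U = 7011 / (227 * 50.2) = 7011 / 11395.4 = 0.6152

0.6152 kW/(m^2*K)


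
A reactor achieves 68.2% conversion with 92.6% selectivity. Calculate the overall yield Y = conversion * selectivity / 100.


Overall yield = conversion (%) * selectivity (%) / 100
Conversion = 68.2%, Selectivity = 92.6%
Y = 68.2 * 92.6 / 100
= 63.1532 %

63.1532 %


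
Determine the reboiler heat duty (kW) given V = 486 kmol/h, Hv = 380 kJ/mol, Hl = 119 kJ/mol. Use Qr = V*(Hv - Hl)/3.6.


Qr = 486 * (380 - 119) / 3.6 = 486 * 261 / 3.6 = 35240

35240 kW


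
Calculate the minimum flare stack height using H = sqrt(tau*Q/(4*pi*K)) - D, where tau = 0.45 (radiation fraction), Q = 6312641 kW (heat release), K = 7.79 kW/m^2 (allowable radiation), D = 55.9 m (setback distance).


tau*Q/(4*pi*K) = 0.45 * 6312641 / (4 * pi * 7.79) = 29018.6
sqrt(29018.6) = 170.348
H = 170.348 - 55.9 = 114.4

114.4 m


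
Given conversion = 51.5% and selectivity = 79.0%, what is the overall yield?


Overall yield = conversion (%) * selectivity (%) / 100
Conversion = 51.5%, Selectivity = 79.0%
Y = 51.5 * 79.0 / 100
= 40.685 %

40.685 %


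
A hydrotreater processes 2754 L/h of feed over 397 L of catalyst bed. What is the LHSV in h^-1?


LHSV = volumetric feed rate / catalyst volume
= 2754 L/h / 397 L
= 6.937 h^-1

6.937 h^-1


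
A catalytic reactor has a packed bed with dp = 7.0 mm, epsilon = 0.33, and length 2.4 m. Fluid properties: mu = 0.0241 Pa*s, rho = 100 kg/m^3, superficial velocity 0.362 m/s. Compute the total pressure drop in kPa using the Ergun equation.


dp = 7.0 mm = 0.007 m
Viscous term = 150*0.0241*0.362*(1-0.33)^2 / (0.007^2*0.33^3) = 333602
Inertial term = 1.75*100*0.362^2*(1-0.33) / (0.007*0.33^3) = 61078.7
dP/L = 333602 + 61078.7 = 394681 Pa/m
dP = 394681 * 2.4 / 1000 = 947.2 kPa

947.2 kPa


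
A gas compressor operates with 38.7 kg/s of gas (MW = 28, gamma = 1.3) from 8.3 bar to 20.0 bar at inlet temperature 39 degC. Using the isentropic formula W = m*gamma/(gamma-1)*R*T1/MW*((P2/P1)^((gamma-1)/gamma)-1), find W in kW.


Isentropic work: W = m*(gamma/(gamma-1))*(R*T1/MW)*((P2/P1)^((gamma-1)/gamma) - 1)
T1 = 39 + 273.15 = 312.15 K
Pressure ratio = 20.0 / 8.3 = 2.40964
Exponent = (1.3 - 1)/1.3 = 0.230769
(P2/P1)^exp - 1 = 2.40964^0.230769 - 1 = 0.225019
W = 38.7 * 1.3 / 0.3 * 8.314 * 312.15 / 28 * 0.225019 = 3498

3498 kW


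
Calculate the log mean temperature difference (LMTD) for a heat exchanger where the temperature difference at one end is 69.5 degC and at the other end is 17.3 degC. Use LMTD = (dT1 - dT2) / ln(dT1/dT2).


LMTD = (dT1 - dT2) / ln(dT1/dT2)
= (69.5 - 17.3) / ln(69.5 / 17.3) = 52.2 / 1.39062 = 37.54

37.54 degC


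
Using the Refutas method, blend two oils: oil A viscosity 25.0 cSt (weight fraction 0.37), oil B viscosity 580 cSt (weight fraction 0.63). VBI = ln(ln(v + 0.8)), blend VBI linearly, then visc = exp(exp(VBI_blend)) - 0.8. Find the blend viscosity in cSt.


Refutas method: VBN_i = 14.534*ln(ln(visc_i + 0.8)) + 10.975, blended linearly by mass fraction; since VBN is linear in VBI_i = ln(ln(visc_i + 0.8)) and the fractions sum to 1, blend VBI directly: visc = exp(exp(VBI_blend)) - 0.8
VBI_1 = ln(ln(25.0 + 0.8)) = 1.17877
VBI_2 = ln(ln(580 + 0.8)) = 1.85072
VBI_blend = 0.37 * 1.17877 + 0.63 * 1.85072 = 1.6021
visc_blend = exp(exp(1.6021)) - 0.8 = 142.3

142.3 cSt


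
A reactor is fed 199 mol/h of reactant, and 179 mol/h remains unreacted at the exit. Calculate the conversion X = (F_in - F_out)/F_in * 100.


X = (F_in - F_out) / F_in * 100
Moles reacted = 199 - 179 = 20
X = 20 / 199 * 100
= 0.1005 * 100
= 10.05 %

10.05 %


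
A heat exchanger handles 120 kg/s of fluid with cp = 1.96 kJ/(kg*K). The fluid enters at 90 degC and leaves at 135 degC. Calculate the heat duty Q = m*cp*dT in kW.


Q = m_dot * cp * delta_T
delta_T = 135 - 90 = 45 K
Q = 120 * 1.96 * 45
= 235.2 * 45
= 10584 kW

10584 kW


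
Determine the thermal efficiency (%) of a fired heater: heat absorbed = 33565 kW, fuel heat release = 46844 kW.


Furnace efficiency = Q_absorbed / Q_fuel * 100
= 33565 / 46844 * 100 = 71.65

71.65 %


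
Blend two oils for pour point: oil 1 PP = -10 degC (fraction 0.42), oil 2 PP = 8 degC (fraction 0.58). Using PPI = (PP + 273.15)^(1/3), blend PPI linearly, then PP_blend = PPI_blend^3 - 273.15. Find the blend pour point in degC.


PPI_1 = (-10 + 273.15)^(1/3) = 6.408176
PPI_2 = (8 + 273.15)^(1/3) = 6.551077
PPI_blend = 0.42 * 6.408176 + 0.58 * 6.551077 = 6.491059
PP_blend = 6.491059^3 - 273.15 = 273.4933 - 273.15 = 0.34

0.34 degC


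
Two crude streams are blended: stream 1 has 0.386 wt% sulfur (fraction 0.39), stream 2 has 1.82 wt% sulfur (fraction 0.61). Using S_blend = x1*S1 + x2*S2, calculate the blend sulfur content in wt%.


Linear sulfur blending: S_blend = x1*S1 + x2*S2
Contribution 1: 0.39 * 0.386 = 0.15054 wt%
Contribution 2: 0.61 * 1.82 = 1.1102 wt%
S_blend = 0.15054 + 1.1102 = 1.26074

1.26074 wt%


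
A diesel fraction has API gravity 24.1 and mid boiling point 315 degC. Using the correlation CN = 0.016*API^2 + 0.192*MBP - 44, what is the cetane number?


CN = 0.016 * 24.1^2 + 0.192 * 315 - 44
CN = 9.29296 + 60.48 - 44 = 25.77296

25.77296


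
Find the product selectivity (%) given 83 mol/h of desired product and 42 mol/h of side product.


Selectivity = desired / (desired + undesired) * 100
Total products = 83 + 42 = 125 mol/h
S = 83 / 125 * 100
= 0.6640 * 100
= 66.40 %

66.40 %


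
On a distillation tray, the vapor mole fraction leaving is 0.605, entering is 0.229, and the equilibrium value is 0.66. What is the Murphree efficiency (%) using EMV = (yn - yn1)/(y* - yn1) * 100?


Murphree vapor efficiency: EMV = (y_n - y_(n-1)) / (y*_n - y_(n-1)) * 100
EMV = (0.605 - 0.229) / (0.66 - 0.229) * 100 = 0.376 / 0.431 * 100 = 87.24

87.24 %


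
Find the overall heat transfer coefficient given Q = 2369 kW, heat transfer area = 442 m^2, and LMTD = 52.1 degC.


From Q = U*A*LMTD, U = Q / (A * LMTD)
U = 2369 / (442 * 52.1) = 2369 / 23028.2 = 0.1029

0.1029 kW/(m^2*K)


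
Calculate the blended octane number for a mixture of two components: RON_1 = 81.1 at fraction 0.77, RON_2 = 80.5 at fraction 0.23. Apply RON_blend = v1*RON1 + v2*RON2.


Linear blending: RON_blend = sum(vi * RONi)
Contribution 1: 0.77 * 81.1 = 62.447
Contribution 2: 0.23 * 80.5 = 18.515
RON_blend = 62.447 + 18.515 = 80.962

80.962


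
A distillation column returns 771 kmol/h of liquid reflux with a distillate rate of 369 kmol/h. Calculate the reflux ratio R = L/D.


Reflux ratio definition: R = L / D (liquid returned / distillate withdrawn)
L = 771 kmol/h, D = 369 kmol/h
R = 771 / 369 = 2.089

2.089


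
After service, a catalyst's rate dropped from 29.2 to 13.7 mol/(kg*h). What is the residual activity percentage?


Activity (%) = (rate_used / rate_fresh) * 100
rate_used = 13.7, rate_fresh = 29.2
= (13.7 / 29.2) * 100
= 0.4692 * 100 = 46.92

46.92 %


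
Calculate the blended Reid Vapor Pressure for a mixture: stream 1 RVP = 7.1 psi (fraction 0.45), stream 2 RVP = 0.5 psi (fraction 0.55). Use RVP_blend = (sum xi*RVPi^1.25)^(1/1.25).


Chevron index: RVP_blend = (sum xi*RVPi^1.25)^(1/1.25)
RVP^1.25 terms: 0.45 * 7.1^1.25 + 0.55 * 0.5^1.25 = 5.44662
RVP_blend = 5.44662^(1/1.25) = 3.881

3.881 psi


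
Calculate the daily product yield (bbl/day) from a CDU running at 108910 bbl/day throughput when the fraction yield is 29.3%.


Crude throughput = 108910 bbl/day
Fraction yield = 29.3%
yield = throughput * fraction / 100
yield = 108910 * 29.3 / 100 = 31910.63

31910.63 bbl/day


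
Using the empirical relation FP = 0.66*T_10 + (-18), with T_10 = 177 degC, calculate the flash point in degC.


FP = 0.66 * 177 + (-18) = 98.82

98.82 degC


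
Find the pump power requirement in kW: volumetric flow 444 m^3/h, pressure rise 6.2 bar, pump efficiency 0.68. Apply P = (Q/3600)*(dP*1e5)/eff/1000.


Q = 444 / 3600 = 0.123333 m^3/s
P = 0.123333 * (6.2 * 1e5) / 0.68 / 1000 = 112.5

112.5 kW


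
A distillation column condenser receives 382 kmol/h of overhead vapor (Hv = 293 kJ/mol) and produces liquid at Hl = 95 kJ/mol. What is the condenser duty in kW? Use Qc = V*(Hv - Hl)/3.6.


Qc = 382 * (293 - 95) / 3.6 = 382 * 198 / 3.6 = 21010

21010 kW


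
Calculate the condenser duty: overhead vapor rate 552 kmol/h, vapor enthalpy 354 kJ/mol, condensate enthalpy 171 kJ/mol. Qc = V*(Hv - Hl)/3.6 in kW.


Qc = 552 * (354 - 171) / 3.6 = 552 * 183 / 3.6 = 28060

28060 kW


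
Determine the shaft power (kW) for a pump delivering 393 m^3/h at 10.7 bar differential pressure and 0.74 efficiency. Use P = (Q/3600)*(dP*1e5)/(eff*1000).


Q = 393 / 3600 = 0.109167 m^3/s
P = 0.109167 * (10.7 * 1e5) / 0.74 / 1000 = 157.8

157.8 kW


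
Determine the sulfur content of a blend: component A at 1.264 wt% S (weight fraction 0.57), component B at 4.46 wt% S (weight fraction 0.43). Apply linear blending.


Linear sulfur blending: S_blend = x1*S1 + x2*S2
Contribution 1: 0.57 * 1.264 = 0.72048 wt%
Contribution 2: 0.43 * 4.46 = 1.9178 wt%
S_blend = 0.72048 + 1.9178 = 2.63828

2.63828 wt%


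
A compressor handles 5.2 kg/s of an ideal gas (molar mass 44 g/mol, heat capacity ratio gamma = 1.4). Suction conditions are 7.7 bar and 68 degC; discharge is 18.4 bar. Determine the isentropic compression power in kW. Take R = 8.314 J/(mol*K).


Isentropic work: W = m*(gamma/(gamma-1))*(R*T1/MW)*((P2/P1)^((gamma-1)/gamma) - 1)
T1 = 68 + 273.15 = 341.15 K
Pressure ratio = 18.4 / 7.7 = 2.38961
Exponent = (1.4 - 1)/1.4 = 0.285714
(P2/P1)^exp - 1 = 2.38961^0.285714 - 1 = 0.282606
W = 5.2 * 1.4 / 0.4 * 8.314 * 341.15 / 44 * 0.282606 = 331.6

331.6 kW


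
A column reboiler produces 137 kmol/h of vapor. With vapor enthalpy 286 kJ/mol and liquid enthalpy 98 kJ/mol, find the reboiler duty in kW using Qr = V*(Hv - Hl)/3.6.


Qr = 137 * (286 - 98) / 3.6 = 137 * 188 / 3.6 = 7154

7154 kW


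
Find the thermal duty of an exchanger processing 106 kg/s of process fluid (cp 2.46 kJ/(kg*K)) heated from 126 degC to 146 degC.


Q = m_dot * cp * delta_T
delta_T = 146 - 126 = 20 K
Q = 106 * 2.46 * 20
= 260.76 * 20
= 5215.2 kW

5215.2 kW


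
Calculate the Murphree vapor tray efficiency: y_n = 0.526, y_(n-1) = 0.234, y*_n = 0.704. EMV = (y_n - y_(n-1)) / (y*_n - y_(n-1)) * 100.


Murphree vapor efficiency: EMV = (y_n - y_(n-1)) / (y*_n - y_(n-1)) * 100
EMV = (0.526 - 0.234) / (0.704 - 0.234) * 100 = 0.292 / 0.47 * 100 = 62.13

62.13 %


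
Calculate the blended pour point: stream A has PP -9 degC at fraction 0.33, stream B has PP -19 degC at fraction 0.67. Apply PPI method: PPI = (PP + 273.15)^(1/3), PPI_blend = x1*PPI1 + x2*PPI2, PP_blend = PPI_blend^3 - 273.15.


PPI_1 = (-9 + 273.15)^(1/3) = 6.416283
PPI_2 = (-19 + 273.15)^(1/3) = 6.334272
PPI_blend = 0.33 * 6.416283 + 0.67 * 6.334272 = 6.361336
PP_blend = 6.361336^3 - 273.15 = 257.4216 - 273.15 = -15.73

-15.73 degC


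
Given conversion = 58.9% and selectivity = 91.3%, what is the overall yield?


Overall yield = conversion (%) * selectivity (%) / 100
Conversion = 58.9%, Selectivity = 91.3%
Y = 58.9 * 91.3 / 100
= 53.7757 %

53.7757 %


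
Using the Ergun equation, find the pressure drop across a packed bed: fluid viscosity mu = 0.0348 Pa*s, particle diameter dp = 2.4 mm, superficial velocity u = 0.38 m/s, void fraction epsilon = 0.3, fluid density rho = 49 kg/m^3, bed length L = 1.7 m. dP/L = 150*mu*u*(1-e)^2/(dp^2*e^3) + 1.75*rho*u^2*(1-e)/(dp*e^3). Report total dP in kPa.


dp = 2.4 mm = 0.0024 m
Viscous term = 150*0.0348*0.38*(1-0.3)^2 / (0.0024^2*0.3^3) = 6249770
Inertial term = 1.75*49*0.38^2*(1-0.3) / (0.0024*0.3^3) = 133759
dP/L = 6249770 + 133759 = 6383530 Pa/m
dP = 6383530 * 1.7 / 1000 = 10850 kPa

10850 kPa


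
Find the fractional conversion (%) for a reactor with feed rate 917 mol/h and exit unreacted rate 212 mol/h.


X = (F_in - F_out) / F_in * 100
Moles reacted = 917 - 212 = 705
X = 705 / 917 * 100
= 0.7688 * 100
= 76.88 %

76.88 %


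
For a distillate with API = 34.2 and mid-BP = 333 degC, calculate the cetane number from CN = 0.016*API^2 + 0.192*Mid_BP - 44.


CN = 0.016 * 34.2^2 + 0.192 * 333 - 44
CN = 18.71424 + 63.936 - 44 = 38.65024

38.65024


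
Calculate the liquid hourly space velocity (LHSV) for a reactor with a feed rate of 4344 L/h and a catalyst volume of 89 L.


LHSV = volumetric feed rate / catalyst volume
= 4344 L/h / 89 L
= 48.81 h^-1

48.81 h^-1


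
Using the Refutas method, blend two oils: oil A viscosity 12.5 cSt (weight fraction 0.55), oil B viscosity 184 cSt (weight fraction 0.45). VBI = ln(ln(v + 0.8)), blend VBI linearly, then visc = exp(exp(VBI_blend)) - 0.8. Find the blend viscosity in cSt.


Refutas method: VBN_i = 14.534*ln(ln(visc_i + 0.8)) + 10.975, blended linearly by mass fraction; since VBN is linear in VBI_i = ln(ln(visc_i + 0.8)) and the fractions sum to 1, blend VBI directly: visc = exp(exp(VBI_blend)) - 0.8
VBI_1 = ln(ln(12.5 + 0.8)) = 0.950794
VBI_2 = ln(ln(184 + 0.8)) = 1.65236
VBI_blend = 0.55 * 0.950794 + 0.45 * 1.65236 = 1.2665
visc_blend = exp(exp(1.2665)) - 0.8 = 33.96

33.96 cSt
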